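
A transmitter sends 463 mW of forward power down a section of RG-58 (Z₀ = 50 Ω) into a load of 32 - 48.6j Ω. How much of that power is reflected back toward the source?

|Γ| = |(-18 − j48.6)/(82 − j48.6)| = 0.544
|Γ|² = 0.296
P_refl = |Γ|²·P_inc = 137 mW, P_del = (1 − |Γ|²)·P_inc = 326 mW

P_reflected ≈ 137 mW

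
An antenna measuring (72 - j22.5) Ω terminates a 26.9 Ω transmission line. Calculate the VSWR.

VSWR ≈ 2.98

Γ = (Z_L − Z_0)/(Z_L + Z_0) = (45.1 − j22.5)/(98.9 − j22.5)
|Γ| = 50.4/101 = 0.497
VSWR = (1 + |Γ|)/(1 − |Γ|) = 1.5/0.503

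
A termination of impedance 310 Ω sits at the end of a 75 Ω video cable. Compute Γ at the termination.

Γ = 0.61

Γ = (Z_L − Z_0)/(Z_L + Z_0) = (310 − 75)/(310 + 75) = 235/385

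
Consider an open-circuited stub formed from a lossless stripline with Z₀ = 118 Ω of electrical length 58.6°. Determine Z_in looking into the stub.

tan(βl) = 1.64
For an open-circuited stub, Z_in = −jZ_0·cot(βl) = −jZ_0/tan(βl)

Z_in ≈ −j72 Ω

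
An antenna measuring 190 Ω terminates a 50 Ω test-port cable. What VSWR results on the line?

VSWR ≈ 3.8

For a purely resistive load, VSWR = R_L/Z_0 or Z_0/R_L (whichever > 1) = 190/50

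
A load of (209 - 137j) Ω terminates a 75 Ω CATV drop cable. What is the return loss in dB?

Γ = (134 − j137)/(284 − j137), |Γ| = 0.608
RL = −20·log₁₀|Γ| = −20·log₁₀(0.608)

RL ≈ 4.33 dB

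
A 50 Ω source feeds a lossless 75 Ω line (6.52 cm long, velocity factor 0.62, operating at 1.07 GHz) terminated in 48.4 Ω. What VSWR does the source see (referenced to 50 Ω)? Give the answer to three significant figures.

VSWR ≈ 1.83

λ = v/f = 0.62·c / 1.07 GHz = 0.174 m
βl = 2π·l/λ = 2π × 0.375 = 135°
tan(βl) = -0.999
Z_in = Z_0·(Z_L + jZ_0·tanβl)/(Z_0 + jZ_L·tanβl) = 68.3 − j30.9 Ω
Γ_s = (Z_in − Z_s)/(Z_in + Z_s) = (18.3 − j30.9)/(118 − j30.9), |Γ_s| = 0.294
VSWR = (1 + |Γ_s|)/(1 − |Γ_s|)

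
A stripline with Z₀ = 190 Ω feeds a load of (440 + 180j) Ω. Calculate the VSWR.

VSWR ≈ 2.77

Γ = (Z_L − Z_0)/(Z_L + Z_0) = (250 + j180)/(630 + j180)
|Γ| = 308/655 = 0.47
VSWR = (1 + |Γ|)/(1 − |Γ|) = 1.47/0.53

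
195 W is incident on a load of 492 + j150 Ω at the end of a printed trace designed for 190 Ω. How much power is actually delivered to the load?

|Γ| = |(302 + j150)/(682 + j150)| = 0.483
|Γ|² = 0.233
P_refl = |Γ|²·P_inc = 45.5 W, P_del = (1 − |Γ|²)·P_inc = 150 W

P_delivered ≈ 150 W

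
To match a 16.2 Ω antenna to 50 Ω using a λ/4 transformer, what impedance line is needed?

Z_qwt = √(Z_0·R_L) = √(50 × 16.2) = √810

Z_qwt ≈ 28.5 Ω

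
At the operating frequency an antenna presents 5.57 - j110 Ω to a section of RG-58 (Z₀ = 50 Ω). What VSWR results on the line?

VSWR ≈ 52.5

Γ = (Z_L − Z_0)/(Z_L + Z_0) = (-44.43 − j110)/(55.57 − j110)
|Γ| = 119/123 = 0.963
VSWR = (1 + |Γ|)/(1 − |Γ|) = 1.96/0.0374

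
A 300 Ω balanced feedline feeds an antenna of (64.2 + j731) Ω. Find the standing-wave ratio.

VSWR ≈ 32.6

Γ = (Z_L − Z_0)/(Z_L + Z_0) = (-235.8 + j731)/(364.2 + j731)
|Γ| = 768/817 = 0.94
VSWR = (1 + |Γ|)/(1 − |Γ|) = 1.94/0.0595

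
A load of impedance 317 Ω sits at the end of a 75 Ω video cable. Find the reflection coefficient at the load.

Γ = 0.617

Γ = (Z_L − Z_0)/(Z_L + Z_0) = (317 − 75)/(317 + 75) = 242/392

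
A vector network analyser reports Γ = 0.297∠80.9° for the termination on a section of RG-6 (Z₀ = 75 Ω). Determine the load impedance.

Z_L ≈ 68.8 + j44.2 Ω

Z_L = Z_0·(1 + Γ)/(1 − Γ) = 75·(1.05 + j0.293)/(0.953 − j0.293)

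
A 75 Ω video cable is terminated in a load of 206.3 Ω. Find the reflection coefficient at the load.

Γ = (Z_L − Z_0)/(Z_L + Z_0) = (206.3 − 75)/(206.3 + 75) = 131.3/281.3

Γ = 0.467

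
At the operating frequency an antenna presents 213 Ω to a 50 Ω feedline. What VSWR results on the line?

VSWR ≈ 4.26

For a purely resistive load, VSWR = R_L/Z_0 or Z_0/R_L (whichever > 1) = 213/50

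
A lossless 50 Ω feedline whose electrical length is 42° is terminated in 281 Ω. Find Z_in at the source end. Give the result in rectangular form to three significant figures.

tan(βl) = tan(42°) = 0.9
Z_in = Z_0·(Z_L + jZ_0·tanβl)/(Z_0 + jZ_L·tanβl)
     = 50·(281 + j45)/(50 + j253)

Z_in ≈ 19.1 − j51.8 Ω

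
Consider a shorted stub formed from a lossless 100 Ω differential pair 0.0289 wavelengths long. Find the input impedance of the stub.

Z_in ≈ +j18.4 Ω

βl = 2π × 0.0289 = 10.4°
tan(βl) = 0.184
For a shorted stub, Z_in = jZ_0·tan(βl)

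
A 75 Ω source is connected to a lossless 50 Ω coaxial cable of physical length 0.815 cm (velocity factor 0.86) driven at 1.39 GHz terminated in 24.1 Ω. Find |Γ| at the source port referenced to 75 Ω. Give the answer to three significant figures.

λ = v/f = 0.86·c / 1.39 GHz = 0.186 m
βl = 2π·l/λ = 2π × 0.0439 = 15.8°
tan(βl) = 0.283
Z_in = Z_0·(Z_L + jZ_0·tanβl)/(Z_0 + jZ_L·tanβl) = 25.6 + j10.7 Ω
Γ_s = (Z_in − Z_s)/(Z_in + Z_s) = (-49.4 + j10.7)/(101 + j10.7), |Γ_s| = 0.5

|Γ| ≈ 0.5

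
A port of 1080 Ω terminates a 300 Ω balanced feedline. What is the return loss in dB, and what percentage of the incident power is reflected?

RL ≈ 4.96 dB; 31.9% of incident power reflected

Γ = (1080 − 300)/(1080 + 300) = 0.565
RL = −20·log₁₀(0.565) = 4.96 dB
P_refl/P_inc = |Γ|² = 0.319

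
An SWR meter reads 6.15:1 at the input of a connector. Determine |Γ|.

|Γ| = (S − 1)/(S + 1) = (6.15 − 1)/(6.15 + 1) = 5.15/7.15

|Γ| ≈ 0.72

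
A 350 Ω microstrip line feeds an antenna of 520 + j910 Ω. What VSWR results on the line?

VSWR ≈ 6.56

Γ = (Z_L − Z_0)/(Z_L + Z_0) = (170 + j910)/(870 + j910)
|Γ| = 926/1260 = 0.735
VSWR = (1 + |Γ|)/(1 − |Γ|) = 1.74/0.265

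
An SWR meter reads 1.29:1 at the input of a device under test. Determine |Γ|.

|Γ| = (S − 1)/(S + 1) = (1.29 − 1)/(1.29 + 1) = 0.29/2.29

|Γ| ≈ 0.127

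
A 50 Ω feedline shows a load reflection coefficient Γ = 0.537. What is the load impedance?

Z_L ≈ 166 Ω

Z_L = Z_0·(1 + Γ)/(1 − Γ) = 50·(1.54)/(0.463)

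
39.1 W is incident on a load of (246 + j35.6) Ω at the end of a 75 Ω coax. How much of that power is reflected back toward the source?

|Γ| = |(171 + j35.6)/(321 + j35.6)| = 0.541
|Γ|² = 0.292
P_refl = |Γ|²·P_inc = 11.4 W, P_del = (1 − |Γ|²)·P_inc = 27.7 W

P_reflected ≈ 11.4 W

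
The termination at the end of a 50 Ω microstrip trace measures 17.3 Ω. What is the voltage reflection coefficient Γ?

Γ = (Z_L − Z_0)/(Z_L + Z_0) = (17.3 − 50)/(17.3 + 50) = -32.7/67.3

Γ = -0.486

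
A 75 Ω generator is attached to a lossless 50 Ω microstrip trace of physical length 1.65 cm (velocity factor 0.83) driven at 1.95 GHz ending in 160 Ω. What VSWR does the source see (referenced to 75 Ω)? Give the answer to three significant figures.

VSWR ≈ 3.59

λ = v/f = 0.83·c / 1.95 GHz = 0.128 m
βl = 2π·l/λ = 2π × 0.129 = 46.5°
tan(βl) = 1.05
Z_in = Z_0·(Z_L + jZ_0·tanβl)/(Z_0 + jZ_L·tanβl) = 27.3 − j39.3 Ω
Γ_s = (Z_in − Z_s)/(Z_in + Z_s) = (-47.7 − j39.3)/(102 − j39.3), |Γ_s| = 0.564
VSWR = (1 + |Γ_s|)/(1 − |Γ_s|)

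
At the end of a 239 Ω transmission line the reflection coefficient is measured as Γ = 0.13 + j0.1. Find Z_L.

Z_L ≈ 303 + j62.3 Ω

Z_L = Z_0·(1 + Γ)/(1 − Γ) = 239·(1.13 + j0.1)/(0.87 − j0.1)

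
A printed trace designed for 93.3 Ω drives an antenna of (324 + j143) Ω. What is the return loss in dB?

RL ≈ 4.22 dB

Γ = (230.7 + j143)/(417.3 + j143), |Γ| = 0.615
RL = −20·log₁₀|Γ| = −20·log₁₀(0.615)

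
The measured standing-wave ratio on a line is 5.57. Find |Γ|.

|Γ| = (S − 1)/(S + 1) = (5.57 − 1)/(5.57 + 1) = 4.57/6.57

|Γ| ≈ 0.696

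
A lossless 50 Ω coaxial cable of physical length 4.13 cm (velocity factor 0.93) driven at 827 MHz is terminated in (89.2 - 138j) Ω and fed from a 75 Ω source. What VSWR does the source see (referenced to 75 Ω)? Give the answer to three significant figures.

λ = v/f = 0.93·c / 827 MHz = 0.337 m
βl = 2π·l/λ = 2π × 0.122 = 44.1°
tan(βl) = 0.968
Z_in = Z_0·(Z_L + jZ_0·tanβl)/(Z_0 + jZ_L·tanβl) = 10.5 − j29.3 Ω
Γ_s = (Z_in − Z_s)/(Z_in + Z_s) = (-64.5 − j29.3)/(85.5 − j29.3), |Γ_s| = 0.784
VSWR = (1 + |Γ_s|)/(1 − |Γ_s|)

VSWR ≈ 8.26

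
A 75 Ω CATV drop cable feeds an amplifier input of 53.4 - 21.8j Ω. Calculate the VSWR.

Γ = (Z_L − Z_0)/(Z_L + Z_0) = (-21.6 − j21.8)/(128.4 − j21.8)
|Γ| = 30.7/130 = 0.236
VSWR = (1 + |Γ|)/(1 − |Γ|) = 1.24/0.764

VSWR ≈ 1.62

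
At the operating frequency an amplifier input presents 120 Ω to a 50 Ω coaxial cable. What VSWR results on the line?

Γ = (120 − 50)/(120 + 50) = 0.412
VSWR = (1 + 0.412)/(1 − 0.412)

VSWR ≈ 2.4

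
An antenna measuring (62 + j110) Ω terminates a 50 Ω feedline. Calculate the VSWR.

VSWR ≈ 5.78

Γ = (Z_L − Z_0)/(Z_L + Z_0) = (12 + j110)/(112 + j110)
|Γ| = 111/157 = 0.705
VSWR = (1 + |Γ|)/(1 − |Γ|) = 1.7/0.295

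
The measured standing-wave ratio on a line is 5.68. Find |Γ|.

|Γ| = (S − 1)/(S + 1) = (5.68 − 1)/(5.68 + 1) = 4.68/6.68

|Γ| ≈ 0.701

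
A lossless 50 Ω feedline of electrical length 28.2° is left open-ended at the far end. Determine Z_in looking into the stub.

tan(βl) = 0.536
For an open-ended stub, Z_in = −jZ_0·cot(βl) = −jZ_0/tan(βl)

Z_in ≈ −j93.2 Ω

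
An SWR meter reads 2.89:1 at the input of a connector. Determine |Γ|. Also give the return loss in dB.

|Γ| = (S − 1)/(S + 1) = (2.89 − 1)/(2.89 + 1) = 1.89/3.89
RL = −20·log₁₀|Γ| = −20·log₁₀(0.486)

|Γ| ≈ 0.486; return loss ≈ 6.27 dB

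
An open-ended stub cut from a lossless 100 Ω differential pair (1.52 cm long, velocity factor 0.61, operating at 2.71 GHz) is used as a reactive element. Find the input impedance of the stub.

λ = v/f = 0.61·c / 2.71 GHz = 0.0675 m
βl = 2π·l/λ = 2π × 0.225 = 81°
tan(βl) = 6.34
For an open-ended stub, Z_in = −jZ_0·cot(βl) = −jZ_0/tan(βl)

Z_in ≈ −j15.8 Ω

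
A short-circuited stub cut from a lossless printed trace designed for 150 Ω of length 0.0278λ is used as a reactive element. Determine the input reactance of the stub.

X_in ≈ 26.5 Ω (inductive)

βl = 2π × 0.0278 = 10°
tan(βl) = 0.176
For a short-circuited stub, Z_in = jZ_0·tan(βl)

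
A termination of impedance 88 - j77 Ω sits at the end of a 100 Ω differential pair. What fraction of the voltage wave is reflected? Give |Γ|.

Γ = (Z_L − Z_0)/(Z_L + Z_0) = (-12 − j77)/(188 − j77)
|Γ| = 77.9/203

|Γ| ≈ 0.384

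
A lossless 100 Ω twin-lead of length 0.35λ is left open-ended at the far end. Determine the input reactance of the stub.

X_in ≈ 72.7 Ω (inductive)

βl = 2π × 0.35 = 126°
tan(βl) = -1.38
For an open-ended stub, Z_in = −jZ_0·cot(βl) = −jZ_0/tan(βl)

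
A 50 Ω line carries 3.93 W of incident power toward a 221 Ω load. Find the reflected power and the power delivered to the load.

P_reflected ≈ 1.56 W; P_delivered ≈ 2.37 W

Γ = (221 − 50)/(221 + 50) = 0.631
|Γ|² = 0.398
P_refl = |Γ|²·P_inc = 1.56 W, P_del = (1 − |Γ|²)·P_inc = 2.37 W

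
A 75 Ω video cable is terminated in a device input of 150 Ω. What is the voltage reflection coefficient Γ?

Γ = 0.333

Γ = (Z_L − Z_0)/(Z_L + Z_0) = (150 − 75)/(150 + 75) = 75/225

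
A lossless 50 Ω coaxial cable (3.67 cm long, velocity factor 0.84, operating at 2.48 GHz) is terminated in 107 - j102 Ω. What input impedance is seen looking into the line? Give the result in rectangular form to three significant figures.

λ = v/f = 0.84·c / 2.48 GHz = 0.102 m
βl = 2π·l/λ = 2π × 0.361 = 130°
tan(βl) = tan(130°) = -1.19
Z_in = Z_0·(Z_L + jZ_0·tanβl)/(Z_0 + jZ_L·tanβl)
     = 50·(107 − j162)/(-71.5 − j127)

Z_in ≈ 30.3 + j59 Ω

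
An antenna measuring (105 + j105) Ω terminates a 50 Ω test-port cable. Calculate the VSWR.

VSWR ≈ 4.45

Γ = (Z_L − Z_0)/(Z_L + Z_0) = (55 + j105)/(155 + j105)
|Γ| = 119/187 = 0.633
VSWR = (1 + |Γ|)/(1 − |Γ|) = 1.63/0.367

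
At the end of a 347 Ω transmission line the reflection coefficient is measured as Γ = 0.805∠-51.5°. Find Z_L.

Z_L ≈ 189 − j677 Ω

Z_L = Z_0·(1 + Γ)/(1 − Γ) = 347·(1.5 − j0.63)/(0.499 + j0.63)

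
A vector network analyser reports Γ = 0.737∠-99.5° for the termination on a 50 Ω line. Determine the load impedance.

Z_L ≈ 12.8 − j40.7 Ω

Z_L = Z_0·(1 + Γ)/(1 − Γ) = 50·(0.878 − j0.727)/(1.12 + j0.727)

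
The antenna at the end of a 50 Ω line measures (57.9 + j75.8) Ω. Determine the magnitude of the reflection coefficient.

Γ = (Z_L − Z_0)/(Z_L + Z_0) = (7.9 + j75.8)/(107.9 + j75.8)
|Γ| = 76.2/132

|Γ| ≈ 0.578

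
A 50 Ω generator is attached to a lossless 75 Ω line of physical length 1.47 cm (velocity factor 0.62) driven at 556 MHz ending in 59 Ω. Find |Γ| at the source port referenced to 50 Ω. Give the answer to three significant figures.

|Γ| ≈ 0.119

λ = v/f = 0.62·c / 556 MHz = 0.335 m
βl = 2π·l/λ = 2π × 0.0439 = 15.8°
tan(βl) = 0.283
Z_in = Z_0·(Z_L + jZ_0·tanβl)/(Z_0 + jZ_L·tanβl) = 60.7 + j7.72 Ω
Γ_s = (Z_in − Z_s)/(Z_in + Z_s) = (10.7 + j7.72)/(111 + j7.72), |Γ_s| = 0.119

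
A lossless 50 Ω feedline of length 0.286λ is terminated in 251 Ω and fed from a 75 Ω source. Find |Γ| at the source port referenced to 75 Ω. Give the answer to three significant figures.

βl = 2π × 0.286 = 103°
tan(βl) = -4.35
Z_in = Z_0·(Z_L + jZ_0·tanβl)/(Z_0 + jZ_L·tanβl) = 10.5 + j11 Ω
Γ_s = (Z_in − Z_s)/(Z_in + Z_s) = (-64.5 + j11)/(85.5 + j11), |Γ_s| = 0.76

|Γ| ≈ 0.76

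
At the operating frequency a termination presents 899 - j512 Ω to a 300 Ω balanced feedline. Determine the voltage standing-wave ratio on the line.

VSWR ≈ 4.06

Γ = (Z_L − Z_0)/(Z_L + Z_0) = (599 − j512)/(1199 − j512)
|Γ| = 788/1300 = 0.604
VSWR = (1 + |Γ|)/(1 − |Γ|) = 1.6/0.396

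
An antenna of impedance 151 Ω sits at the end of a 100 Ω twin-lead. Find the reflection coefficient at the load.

Γ = 0.203

Γ = (Z_L − Z_0)/(Z_L + Z_0) = (151 − 100)/(151 + 100) = 51/251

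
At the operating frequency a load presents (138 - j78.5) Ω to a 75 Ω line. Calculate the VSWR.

VSWR ≈ 2.59

Γ = (Z_L − Z_0)/(Z_L + Z_0) = (63 − j78.5)/(213 − j78.5)
|Γ| = 101/227 = 0.443
VSWR = (1 + |Γ|)/(1 − |Γ|) = 1.44/0.557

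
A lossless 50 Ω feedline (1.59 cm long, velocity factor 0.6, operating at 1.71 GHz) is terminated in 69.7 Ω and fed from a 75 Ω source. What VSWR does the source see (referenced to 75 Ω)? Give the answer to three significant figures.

λ = v/f = 0.6·c / 1.71 GHz = 0.105 m
βl = 2π·l/λ = 2π × 0.151 = 54.4°
tan(βl) = 1.4
Z_in = Z_0·(Z_L + jZ_0·tanβl)/(Z_0 + jZ_L·tanβl) = 42.9 − j13.8 Ω
Γ_s = (Z_in − Z_s)/(Z_in + Z_s) = (-32.1 − j13.8)/(118 − j13.8), |Γ_s| = 0.294
VSWR = (1 + |Γ_s|)/(1 − |Γ_s|)

VSWR ≈ 1.83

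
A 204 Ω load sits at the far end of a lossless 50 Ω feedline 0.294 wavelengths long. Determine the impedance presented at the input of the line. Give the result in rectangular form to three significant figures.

Z_in ≈ 13.2 + j13.3 Ω

βl = 2π × 0.294 = 106°
tan(βl) = tan(106°) = -3.52
Z_in = Z_0·(Z_L + jZ_0·tanβl)/(Z_0 + jZ_L·tanβl)
     = 50·(204 − j176)/(50 − j719)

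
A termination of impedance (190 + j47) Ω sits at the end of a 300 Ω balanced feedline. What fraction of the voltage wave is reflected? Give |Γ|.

|Γ| ≈ 0.243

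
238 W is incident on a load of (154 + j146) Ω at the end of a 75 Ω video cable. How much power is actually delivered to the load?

P_delivered ≈ 149 W

|Γ| = |(79 + j146)/(229 + j146)| = 0.611
|Γ|² = 0.374
P_refl = |Γ|²·P_inc = 88.9 W, P_del = (1 − |Γ|²)·P_inc = 149 W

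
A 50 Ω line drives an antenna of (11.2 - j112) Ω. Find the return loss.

Γ = (-38.8 − j112)/(61.2 − j112), |Γ| = 0.929
RL = −20·log₁₀|Γ| = −20·log₁₀(0.929)

RL ≈ 0.642 dB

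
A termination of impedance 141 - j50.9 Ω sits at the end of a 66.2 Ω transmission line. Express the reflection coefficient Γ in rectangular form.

Γ ≈ 0.397 − j0.148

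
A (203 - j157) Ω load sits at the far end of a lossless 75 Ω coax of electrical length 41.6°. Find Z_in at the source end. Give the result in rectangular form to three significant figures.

Z_in ≈ 26 − j53.5 Ω

tan(βl) = tan(41.6°) = 0.888
Z_in = Z_0·(Z_L + jZ_0·tanβl)/(Z_0 + jZ_L·tanβl)
     = 75·(203 − j90.4)/(214 + j180)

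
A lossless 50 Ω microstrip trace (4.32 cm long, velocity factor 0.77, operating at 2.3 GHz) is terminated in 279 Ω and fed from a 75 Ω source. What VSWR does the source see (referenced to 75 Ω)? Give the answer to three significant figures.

λ = v/f = 0.77·c / 2.3 GHz = 0.1 m
βl = 2π·l/λ = 2π × 0.43 = 155°
tan(βl) = -0.47
Z_in = Z_0·(Z_L + jZ_0·tanβl)/(Z_0 + jZ_L·tanβl) = 43.3 + j90 Ω
Γ_s = (Z_in − Z_s)/(Z_in + Z_s) = (-31.7 + j90)/(118 + j90), |Γ_s| = 0.642
VSWR = (1 + |Γ_s|)/(1 − |Γ_s|)

VSWR ≈ 4.58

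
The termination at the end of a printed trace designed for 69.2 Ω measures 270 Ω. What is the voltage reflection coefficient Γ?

Γ = 0.592

Γ = (Z_L − Z_0)/(Z_L + Z_0) = (270 − 69.2)/(270 + 69.2) = 200.8/339.2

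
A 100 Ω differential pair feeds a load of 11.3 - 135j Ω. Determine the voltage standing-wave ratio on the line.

VSWR ≈ 25.1

Γ = (Z_L − Z_0)/(Z_L + Z_0) = (-88.7 − j135)/(111.3 − j135)
|Γ| = 162/175 = 0.923
VSWR = (1 + |Γ|)/(1 − |Γ|) = 1.92/0.0768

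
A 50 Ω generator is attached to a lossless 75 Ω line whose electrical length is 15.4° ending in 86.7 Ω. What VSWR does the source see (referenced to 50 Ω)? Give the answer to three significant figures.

VSWR ≈ 1.71

tan(βl) = 0.275
Z_in = Z_0·(Z_L + jZ_0·tanβl)/(Z_0 + jZ_L·tanβl) = 84.7 − j6.31 Ω
Γ_s = (Z_in − Z_s)/(Z_in + Z_s) = (34.7 − j6.31)/(135 − j6.31), |Γ_s| = 0.261
VSWR = (1 + |Γ_s|)/(1 − |Γ_s|)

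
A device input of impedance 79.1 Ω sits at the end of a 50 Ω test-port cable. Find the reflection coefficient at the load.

Γ = 0.225

Γ = (Z_L − Z_0)/(Z_L + Z_0) = (79.1 − 50)/(79.1 + 50) = 29.1/129.1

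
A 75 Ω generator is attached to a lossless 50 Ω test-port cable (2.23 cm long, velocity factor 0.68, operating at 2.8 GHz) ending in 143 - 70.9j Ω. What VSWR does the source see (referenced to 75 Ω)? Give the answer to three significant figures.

λ = v/f = 0.68·c / 2.8 GHz = 0.0729 m
βl = 2π·l/λ = 2π × 0.306 = 110°
tan(βl) = -2.72
Z_in = Z_0·(Z_L + jZ_0·tanβl)/(Z_0 + jZ_L·tanβl) = 17.5 + j24.8 Ω
Γ_s = (Z_in − Z_s)/(Z_in + Z_s) = (-57.5 + j24.8)/(92.5 + j24.8), |Γ_s| = 0.654
VSWR = (1 + |Γ_s|)/(1 − |Γ_s|)

VSWR ≈ 4.78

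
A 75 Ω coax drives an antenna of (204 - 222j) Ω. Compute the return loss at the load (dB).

RL ≈ 2.85 dB

Γ = (129 − j222)/(279 − j222), |Γ| = 0.72
RL = −20·log₁₀|Γ| = −20·log₁₀(0.72)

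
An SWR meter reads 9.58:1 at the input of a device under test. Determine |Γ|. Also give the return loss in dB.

|Γ| ≈ 0.811; return loss ≈ 1.82 dB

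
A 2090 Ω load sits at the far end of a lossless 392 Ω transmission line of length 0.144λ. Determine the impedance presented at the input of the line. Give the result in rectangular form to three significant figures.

Z_in ≈ 116 − j291 Ω

βl = 2π × 0.144 = 51.8°
tan(βl) = tan(51.8°) = 1.27
Z_in = Z_0·(Z_L + jZ_0·tanβl)/(Z_0 + jZ_L·tanβl)
     = 392·(2090 + j499)/(392 + j2660)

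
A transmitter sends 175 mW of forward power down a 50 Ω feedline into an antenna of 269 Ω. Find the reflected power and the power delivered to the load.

P_reflected ≈ 82.5 mW; P_delivered ≈ 92.5 mW

Γ = (269 − 50)/(269 + 50) = 0.687
|Γ|² = 0.471
P_refl = |Γ|²·P_inc = 82.5 mW, P_del = (1 − |Γ|²)·P_inc = 92.5 mW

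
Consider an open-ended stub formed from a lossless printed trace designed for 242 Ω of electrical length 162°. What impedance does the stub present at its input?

Z_in ≈ +j745 Ω

tan(βl) = -0.325
For an open-ended stub, Z_in = −jZ_0·cot(βl) = −jZ_0/tan(βl)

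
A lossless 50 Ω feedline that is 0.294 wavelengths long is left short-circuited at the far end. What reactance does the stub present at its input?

βl = 2π × 0.294 = 106°
tan(βl) = -3.52
For a short-circuited stub, Z_in = jZ_0·tan(βl)

X_in ≈ -176 Ω (capacitive)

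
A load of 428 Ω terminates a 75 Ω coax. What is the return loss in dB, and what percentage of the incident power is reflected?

RL ≈ 3.08 dB; 49.3% of incident power reflected

Γ = (428 − 75)/(428 + 75) = 0.702
RL = −20·log₁₀(0.702) = 3.08 dB
P_refl/P_inc = |Γ|² = 0.493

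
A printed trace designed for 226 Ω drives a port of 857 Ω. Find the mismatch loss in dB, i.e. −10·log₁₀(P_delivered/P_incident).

Γ = (857 − 226)/(857 + 226) = 0.583
|Γ|² = 0.339, so P_del/P_inc = 1 − |Γ|² = 0.661
ML = −10·log₁₀(1 − |Γ|²)

mismatch loss ≈ 1.8 dB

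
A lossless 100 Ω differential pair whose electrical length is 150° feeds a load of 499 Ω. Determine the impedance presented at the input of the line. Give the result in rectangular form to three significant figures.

Z_in ≈ 71.5 + j148 Ω

tan(βl) = tan(150°) = -0.577
Z_in = Z_0·(Z_L + jZ_0·tanβl)/(Z_0 + jZ_L·tanβl)
     = 100·(499 − j57.7)/(100 − j288)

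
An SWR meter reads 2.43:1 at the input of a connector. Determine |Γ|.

|Γ| ≈ 0.417

|Γ| = (S − 1)/(S + 1) = (2.43 − 1)/(2.43 + 1) = 1.43/3.43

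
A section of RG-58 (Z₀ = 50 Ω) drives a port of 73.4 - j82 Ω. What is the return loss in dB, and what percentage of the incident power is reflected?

Γ = (23.4 − j82)/(123.4 − j82), |Γ| = 0.576
RL = −20·log₁₀(0.576) = 4.8 dB
P_refl/P_inc = |Γ|² = 0.331

RL ≈ 4.8 dB; 33.1% of incident power reflected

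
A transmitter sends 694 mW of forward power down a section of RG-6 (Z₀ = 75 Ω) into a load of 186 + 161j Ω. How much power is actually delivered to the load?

|Γ| = |(111 + j161)/(261 + j161)| = 0.638
|Γ|² = 0.407
P_refl = |Γ|²·P_inc = 282 mW, P_del = (1 − |Γ|²)·P_inc = 412 mW

P_delivered ≈ 412 mW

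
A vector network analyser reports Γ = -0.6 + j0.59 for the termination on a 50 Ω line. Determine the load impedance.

Z_L = Z_0·(1 + Γ)/(1 − Γ) = 50·(0.4 + j0.59)/(1.6 − j0.59)

Z_L ≈ 5.02 + j20.3 Ω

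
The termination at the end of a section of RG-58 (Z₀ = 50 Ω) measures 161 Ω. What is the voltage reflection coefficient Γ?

Γ = (Z_L − Z_0)/(Z_L + Z_0) = (161 − 50)/(161 + 50) = 111/211

Γ = 0.526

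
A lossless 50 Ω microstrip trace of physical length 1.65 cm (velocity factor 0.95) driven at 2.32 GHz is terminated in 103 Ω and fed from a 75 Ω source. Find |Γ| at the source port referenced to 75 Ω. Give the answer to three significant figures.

|Γ| ≈ 0.415

λ = v/f = 0.95·c / 2.32 GHz = 0.123 m
βl = 2π·l/λ = 2π × 0.134 = 48.4°
tan(βl) = 1.12
Z_in = Z_0·(Z_L + jZ_0·tanβl)/(Z_0 + jZ_L·tanβl) = 36.6 − j28.6 Ω
Γ_s = (Z_in − Z_s)/(Z_in + Z_s) = (-38.4 − j28.6)/(112 − j28.6), |Γ_s| = 0.415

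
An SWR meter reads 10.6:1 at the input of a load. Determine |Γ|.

|Γ| = (S − 1)/(S + 1) = (10.6 − 1)/(10.6 + 1) = 9.6/11.6

|Γ| ≈ 0.828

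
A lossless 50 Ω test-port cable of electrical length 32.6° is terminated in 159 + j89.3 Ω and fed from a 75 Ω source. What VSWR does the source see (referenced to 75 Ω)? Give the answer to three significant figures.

VSWR ≈ 3.48

tan(βl) = 0.64
Z_in = Z_0·(Z_L + jZ_0·tanβl)/(Z_0 + jZ_L·tanβl) = 53.9 − j82 Ω
Γ_s = (Z_in − Z_s)/(Z_in + Z_s) = (-21.1 − j82)/(129 − j82), |Γ_s| = 0.554
VSWR = (1 + |Γ_s|)/(1 − |Γ_s|)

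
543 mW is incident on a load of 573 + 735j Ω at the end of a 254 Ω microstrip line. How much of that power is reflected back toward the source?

|Γ| = |(319 + j735)/(827 + j735)| = 0.724
|Γ|² = 0.524
P_refl = |Γ|²·P_inc = 285 mW, P_del = (1 − |Γ|²)·P_inc = 258 mW

P_reflected ≈ 285 mW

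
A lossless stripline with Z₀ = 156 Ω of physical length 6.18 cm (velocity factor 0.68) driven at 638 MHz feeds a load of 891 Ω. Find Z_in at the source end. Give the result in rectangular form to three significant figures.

Z_in ≈ 31 − j56.1 Ω

λ = v/f = 0.68·c / 638 MHz = 0.32 m
βl = 2π·l/λ = 2π × 0.193 = 69.6°
tan(βl) = tan(69.6°) = 2.69
Z_in = Z_0·(Z_L + jZ_0·tanβl)/(Z_0 + jZ_L·tanβl)
     = 156·(891 + j419)/(156 + j2390)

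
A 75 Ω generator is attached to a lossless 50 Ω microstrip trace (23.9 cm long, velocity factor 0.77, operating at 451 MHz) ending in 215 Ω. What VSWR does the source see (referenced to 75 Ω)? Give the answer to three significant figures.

VSWR ≈ 3.03

λ = v/f = 0.77·c / 451 MHz = 0.512 m
βl = 2π·l/λ = 2π × 0.467 = 168°
tan(βl) = -0.213
Z_in = Z_0·(Z_L + jZ_0·tanβl)/(Z_0 + jZ_L·tanβl) = 122 + j101 Ω
Γ_s = (Z_in − Z_s)/(Z_in + Z_s) = (47.3 + j101)/(197 + j101), |Γ_s| = 0.504
VSWR = (1 + |Γ_s|)/(1 − |Γ_s|)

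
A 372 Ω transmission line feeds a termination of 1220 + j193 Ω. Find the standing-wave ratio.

Γ = (Z_L − Z_0)/(Z_L + Z_0) = (848 + j193)/(1592 + j193)
|Γ| = 870/1600 = 0.542
VSWR = (1 + |Γ|)/(1 − |Γ|) = 1.54/0.458

VSWR ≈ 3.37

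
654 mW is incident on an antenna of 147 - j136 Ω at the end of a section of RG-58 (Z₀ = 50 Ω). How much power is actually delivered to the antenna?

|Γ| = |(97 − j136)/(197 − j136)| = 0.698
|Γ|² = 0.487
P_refl = |Γ|²·P_inc = 318 mW, P_del = (1 − |Γ|²)·P_inc = 336 mW

P_delivered ≈ 336 mW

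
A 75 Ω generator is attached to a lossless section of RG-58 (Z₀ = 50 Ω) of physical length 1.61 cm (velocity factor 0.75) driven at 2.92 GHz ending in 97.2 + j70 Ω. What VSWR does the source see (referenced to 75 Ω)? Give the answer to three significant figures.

λ = v/f = 0.75·c / 2.92 GHz = 0.0771 m
βl = 2π·l/λ = 2π × 0.209 = 75.2°
tan(βl) = 3.79
Z_in = Z_0·(Z_L + jZ_0·tanβl)/(Z_0 + jZ_L·tanβl) = 20.5 − j25.2 Ω
Γ_s = (Z_in − Z_s)/(Z_in + Z_s) = (-54.5 − j25.2)/(95.5 − j25.2), |Γ_s| = 0.608
VSWR = (1 + |Γ_s|)/(1 − |Γ_s|)

VSWR ≈ 4.1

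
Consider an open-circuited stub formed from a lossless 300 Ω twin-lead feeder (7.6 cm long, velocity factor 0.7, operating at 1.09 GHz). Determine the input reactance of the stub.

X_in ≈ 384 Ω (inductive)

λ = v/f = 0.7·c / 1.09 GHz = 0.193 m
βl = 2π·l/λ = 2π × 0.394 = 142°
tan(βl) = -0.781
For an open-circuited stub, Z_in = −jZ_0·cot(βl) = −jZ_0/tan(βl)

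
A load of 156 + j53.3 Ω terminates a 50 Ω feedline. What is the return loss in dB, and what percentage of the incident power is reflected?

RL ≈ 5.07 dB; 31.1% of incident power reflected

Γ = (106 + j53.3)/(206 + j53.3), |Γ| = 0.558
RL = −20·log₁₀(0.558) = 5.07 dB
P_refl/P_inc = |Γ|² = 0.311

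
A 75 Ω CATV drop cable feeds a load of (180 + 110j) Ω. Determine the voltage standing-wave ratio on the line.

Γ = (Z_L − Z_0)/(Z_L + Z_0) = (105 + j110)/(255 + j110)
|Γ| = 152/278 = 0.548
VSWR = (1 + |Γ|)/(1 − |Γ|) = 1.55/0.452

VSWR ≈ 3.42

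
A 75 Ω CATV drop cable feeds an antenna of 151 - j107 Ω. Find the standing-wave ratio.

Γ = (Z_L − Z_0)/(Z_L + Z_0) = (76 − j107)/(226 − j107)
|Γ| = 131/250 = 0.525
VSWR = (1 + |Γ|)/(1 − |Γ|) = 1.52/0.475

VSWR ≈ 3.21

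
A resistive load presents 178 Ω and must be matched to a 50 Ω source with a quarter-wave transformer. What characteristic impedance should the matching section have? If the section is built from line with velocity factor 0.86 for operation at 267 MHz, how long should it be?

Z_qwt = √(Z_0·R_L) = √(50 × 178) = √8900
λ = 0.86·c/f = 0.966 m, so l = λ/4 = 0.242 m

Z_qwt ≈ 94.3 Ω; length ≈ 24.2 cm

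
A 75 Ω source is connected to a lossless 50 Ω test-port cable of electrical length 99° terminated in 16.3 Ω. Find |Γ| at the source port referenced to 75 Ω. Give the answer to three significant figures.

tan(βl) = -6.31
Z_in = Z_0·(Z_L + jZ_0·tanβl)/(Z_0 + jZ_L·tanβl) = 127 − j53.9 Ω
Γ_s = (Z_in − Z_s)/(Z_in + Z_s) = (52.2 − j53.9)/(202 − j53.9), |Γ_s| = 0.358

|Γ| ≈ 0.358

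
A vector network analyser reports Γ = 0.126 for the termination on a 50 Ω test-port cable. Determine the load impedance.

Z_L ≈ 64.4 Ω

Z_L = Z_0·(1 + Γ)/(1 − Γ) = 50·(1.13)/(0.874)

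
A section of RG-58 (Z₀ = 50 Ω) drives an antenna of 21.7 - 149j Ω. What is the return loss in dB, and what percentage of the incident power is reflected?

RL ≈ 0.751 dB; 84.1% of incident power reflected

Γ = (-28.3 − j149)/(71.7 − j149), |Γ| = 0.917
RL = −20·log₁₀(0.917) = 0.751 dB
P_refl/P_inc = |Γ|² = 0.841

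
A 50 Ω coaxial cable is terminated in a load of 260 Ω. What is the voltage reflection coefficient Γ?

Γ = 0.677

Γ = (Z_L − Z_0)/(Z_L + Z_0) = (260 − 50)/(260 + 50) = 210/310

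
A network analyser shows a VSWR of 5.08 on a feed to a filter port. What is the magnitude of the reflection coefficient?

|Γ| ≈ 0.671

|Γ| = (S − 1)/(S + 1) = (5.08 − 1)/(5.08 + 1) = 4.08/6.08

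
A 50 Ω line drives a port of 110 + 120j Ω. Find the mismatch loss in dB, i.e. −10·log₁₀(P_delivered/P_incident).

mismatch loss ≈ 2.6 dB

Γ = (60 + j120)/(160 + j120), |Γ| = 0.671
|Γ|² = 0.45, so P_del/P_inc = 1 − |Γ|² = 0.55
ML = −10·log₁₀(1 − |Γ|²)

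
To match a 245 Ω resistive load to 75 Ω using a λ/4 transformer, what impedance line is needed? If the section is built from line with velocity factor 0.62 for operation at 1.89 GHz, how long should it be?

Z_qwt ≈ 136 Ω; length ≈ 2.46 cm

Z_qwt = √(Z_0·R_L) = √(75 × 245) = √18380
λ = 0.62·c/f = 0.0984 m, so l = λ/4 = 0.0246 m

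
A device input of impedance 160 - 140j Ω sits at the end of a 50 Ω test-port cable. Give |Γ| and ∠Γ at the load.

Γ ≈ 0.705 ∠ -18.2°

Γ = (Z_L − Z_0)/(Z_L + Z_0) = (110 − j140)/(210 − j140)
|Γ| = 178/252 = 0.705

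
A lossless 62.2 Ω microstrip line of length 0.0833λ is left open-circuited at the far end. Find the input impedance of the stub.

Z_in ≈ −j108 Ω

βl = 2π × 0.0833 = 30°
tan(βl) = 0.577
For an open-circuited stub, Z_in = −jZ_0·cot(βl) = −jZ_0/tan(βl)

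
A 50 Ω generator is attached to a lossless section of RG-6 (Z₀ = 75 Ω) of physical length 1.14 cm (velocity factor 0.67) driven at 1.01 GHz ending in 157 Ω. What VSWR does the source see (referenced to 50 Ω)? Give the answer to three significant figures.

VSWR ≈ 2.95

λ = v/f = 0.67·c / 1.01 GHz = 0.199 m
βl = 2π·l/λ = 2π × 0.0573 = 20.6°
tan(βl) = 0.376
Z_in = Z_0·(Z_L + jZ_0·tanβl)/(Z_0 + jZ_L·tanβl) = 111 − j58.9 Ω
Γ_s = (Z_in − Z_s)/(Z_in + Z_s) = (60.6 − j58.9)/(161 − j58.9), |Γ_s| = 0.494
VSWR = (1 + |Γ_s|)/(1 − |Γ_s|)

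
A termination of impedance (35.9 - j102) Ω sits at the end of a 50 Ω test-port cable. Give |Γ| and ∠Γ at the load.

Γ ≈ 0.772 ∠ -48°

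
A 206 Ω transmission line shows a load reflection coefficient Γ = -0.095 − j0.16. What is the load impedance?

Z_L = Z_0·(1 + Γ)/(1 − Γ) = 206·(0.905 − j0.16)/(1.09 + j0.16)

Z_L ≈ 162 − j53.8 Ω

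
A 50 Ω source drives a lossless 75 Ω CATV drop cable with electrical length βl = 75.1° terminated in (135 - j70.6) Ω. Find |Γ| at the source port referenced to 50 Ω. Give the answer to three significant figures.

|Γ| ≈ 0.238

tan(βl) = 3.76
Z_in = Z_0·(Z_L + jZ_0·tanβl)/(Z_0 + jZ_L·tanβl) = 30.8 + j0.685 Ω
Γ_s = (Z_in − Z_s)/(Z_in + Z_s) = (-19.2 + j0.685)/(80.8 + j0.685), |Γ_s| = 0.238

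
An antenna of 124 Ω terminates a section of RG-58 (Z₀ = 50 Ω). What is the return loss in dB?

Γ = (124 − 50)/(124 + 50) = 0.425
RL = −20·log₁₀|Γ| = −20·log₁₀(0.425)

RL ≈ 7.43 dB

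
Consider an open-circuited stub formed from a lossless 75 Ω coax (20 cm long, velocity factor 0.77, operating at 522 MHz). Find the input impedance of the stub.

Z_in ≈ +j241 Ω

λ = v/f = 0.77·c / 522 MHz = 0.443 m
βl = 2π·l/λ = 2π × 0.452 = 163°
tan(βl) = -0.311
For an open-circuited stub, Z_in = −jZ_0·cot(βl) = −jZ_0/tan(βl)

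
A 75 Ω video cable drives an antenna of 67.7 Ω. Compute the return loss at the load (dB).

Γ = (67.7 − 75)/(67.7 + 75) = -0.0512
RL = −20·log₁₀|Γ| = −20·log₁₀(0.0512)

RL ≈ 25.8 dB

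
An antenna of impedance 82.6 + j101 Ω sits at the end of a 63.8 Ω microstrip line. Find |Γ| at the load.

Γ = (Z_L − Z_0)/(Z_L + Z_0) = (18.8 + j101)/(146.4 + j101)
|Γ| = 103/178

|Γ| ≈ 0.578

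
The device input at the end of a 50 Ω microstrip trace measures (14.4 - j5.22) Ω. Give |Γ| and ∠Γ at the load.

Γ ≈ 0.557 ∠ -167°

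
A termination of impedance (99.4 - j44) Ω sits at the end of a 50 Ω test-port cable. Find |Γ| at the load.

|Γ| ≈ 0.425

Γ = (Z_L − Z_0)/(Z_L + Z_0) = (49.4 − j44)/(149.4 − j44)
|Γ| = 66.2/156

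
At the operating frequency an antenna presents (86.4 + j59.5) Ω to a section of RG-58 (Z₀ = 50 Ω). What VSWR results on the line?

VSWR ≈ 2.76

Γ = (Z_L − Z_0)/(Z_L + Z_0) = (36.4 + j59.5)/(136.4 + j59.5)
|Γ| = 69.8/149 = 0.469
VSWR = (1 + |Γ|)/(1 − |Γ|) = 1.47/0.531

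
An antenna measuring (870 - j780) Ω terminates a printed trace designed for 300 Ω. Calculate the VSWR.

VSWR ≈ 5.39

Γ = (Z_L − Z_0)/(Z_L + Z_0) = (570 − j780)/(1170 − j780)
|Γ| = 966/1410 = 0.687
VSWR = (1 + |Γ|)/(1 − |Γ|) = 1.69/0.313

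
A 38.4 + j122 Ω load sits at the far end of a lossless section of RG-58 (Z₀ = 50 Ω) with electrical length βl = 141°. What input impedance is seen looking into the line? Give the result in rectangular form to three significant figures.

Z_in ≈ 6.88 + j28.8 Ω

tan(βl) = tan(141°) = -0.81
Z_in = Z_0·(Z_L + jZ_0·tanβl)/(Z_0 + jZ_L·tanβl)
     = 50·(38.4 + j81.5)/(149 − j31.1)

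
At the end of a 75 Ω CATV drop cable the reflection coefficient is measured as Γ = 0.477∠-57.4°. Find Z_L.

Z_L = Z_0·(1 + Γ)/(1 − Γ) = 75·(1.26 − j0.402)/(0.743 + j0.402)

Z_L ≈ 81.2 − j84.5 Ω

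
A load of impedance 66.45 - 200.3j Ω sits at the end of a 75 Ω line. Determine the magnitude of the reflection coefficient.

Γ = (Z_L − Z_0)/(Z_L + Z_0) = (-8.55 − j200.3)/(141.4 − j200.3)
|Γ| = 200/245

|Γ| ≈ 0.818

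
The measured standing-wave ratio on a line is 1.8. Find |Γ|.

|Γ| ≈ 0.286

|Γ| = (S − 1)/(S + 1) = (1.8 − 1)/(1.8 + 1) = 0.8/2.8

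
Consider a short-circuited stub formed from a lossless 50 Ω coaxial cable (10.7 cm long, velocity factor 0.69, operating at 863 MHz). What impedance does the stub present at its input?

λ = v/f = 0.69·c / 863 MHz = 0.24 m
βl = 2π·l/λ = 2π × 0.446 = 161°
tan(βl) = -0.352
For a short-circuited stub, Z_in = jZ_0·tan(βl)

Z_in ≈ −j17.6 Ω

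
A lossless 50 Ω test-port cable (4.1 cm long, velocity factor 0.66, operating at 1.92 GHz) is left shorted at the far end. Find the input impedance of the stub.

Z_in ≈ −j37.5 Ω

λ = v/f = 0.66·c / 1.92 GHz = 0.103 m
βl = 2π·l/λ = 2π × 0.398 = 143°
tan(βl) = -0.75
For a shorted stub, Z_in = jZ_0·tan(βl)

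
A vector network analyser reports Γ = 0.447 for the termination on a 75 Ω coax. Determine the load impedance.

Z_L ≈ 196 Ω

Z_L = Z_0·(1 + Γ)/(1 − Γ) = 75·(1.45)/(0.553)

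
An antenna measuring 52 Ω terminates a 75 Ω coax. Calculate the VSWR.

VSWR ≈ 1.44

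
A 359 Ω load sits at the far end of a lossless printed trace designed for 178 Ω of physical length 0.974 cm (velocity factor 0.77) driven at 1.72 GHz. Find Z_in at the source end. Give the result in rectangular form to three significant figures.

Z_in ≈ 225 − j135 Ω

λ = v/f = 0.77·c / 1.72 GHz = 0.134 m
βl = 2π·l/λ = 2π × 0.0725 = 26.1°
tan(βl) = tan(26.1°) = 0.49
Z_in = Z_0·(Z_L + jZ_0·tanβl)/(Z_0 + jZ_L·tanβl)
     = 178·(359 + j87.2)/(178 + j176)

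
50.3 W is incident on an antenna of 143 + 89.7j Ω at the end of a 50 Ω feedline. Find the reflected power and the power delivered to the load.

P_reflected ≈ 18.5 W; P_delivered ≈ 31.8 W

|Γ| = |(93 + j89.7)/(193 + j89.7)| = 0.607
|Γ|² = 0.369
P_refl = |Γ|²·P_inc = 18.5 W, P_del = (1 − |Γ|²)·P_inc = 31.8 W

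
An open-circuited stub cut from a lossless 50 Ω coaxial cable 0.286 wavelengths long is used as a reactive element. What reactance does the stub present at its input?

βl = 2π × 0.286 = 103°
tan(βl) = -4.35
For an open-circuited stub, Z_in = −jZ_0·cot(βl) = −jZ_0/tan(βl)

X_in ≈ 11.5 Ω (inductive)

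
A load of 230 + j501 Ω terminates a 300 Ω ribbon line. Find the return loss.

Γ = (-70 + j501)/(530 + j501), |Γ| = 0.694
RL = −20·log₁₀|Γ| = −20·log₁₀(0.694)

RL ≈ 3.18 dB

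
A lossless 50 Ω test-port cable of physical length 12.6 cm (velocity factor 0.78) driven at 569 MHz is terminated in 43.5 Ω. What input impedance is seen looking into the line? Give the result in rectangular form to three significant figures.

λ = v/f = 0.78·c / 569 MHz = 0.411 m
βl = 2π·l/λ = 2π × 0.306 = 110°
tan(βl) = tan(110°) = -2.7
Z_in = Z_0·(Z_L + jZ_0·tanβl)/(Z_0 + jZ_L·tanβl)
     = 50·(43.5 − j135)/(50 − j118)

Z_in ≈ 55.3 − j5.03 Ω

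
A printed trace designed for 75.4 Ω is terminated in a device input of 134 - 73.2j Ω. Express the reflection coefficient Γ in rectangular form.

Γ = (Z_L − Z_0)/(Z_L + Z_0) = (58.6 − j73.2)/(209.4 − j73.2)

Γ ≈ 0.358 − j0.224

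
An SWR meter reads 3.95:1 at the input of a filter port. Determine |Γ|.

|Γ| ≈ 0.596

|Γ| = (S − 1)/(S + 1) = (3.95 − 1)/(3.95 + 1) = 2.95/4.95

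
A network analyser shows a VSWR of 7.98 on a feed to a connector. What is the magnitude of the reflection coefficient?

|Γ| ≈ 0.777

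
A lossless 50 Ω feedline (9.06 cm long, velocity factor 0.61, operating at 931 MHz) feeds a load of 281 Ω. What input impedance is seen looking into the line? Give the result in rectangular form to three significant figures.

λ = v/f = 0.61·c / 931 MHz = 0.197 m
βl = 2π·l/λ = 2π × 0.461 = 166°
tan(βl) = tan(166°) = -0.251
Z_in = Z_0·(Z_L + jZ_0·tanβl)/(Z_0 + jZ_L·tanβl)
     = 50·(281 − j12.5)/(50 − j70.4)

Z_in ≈ 100 + j128 Ω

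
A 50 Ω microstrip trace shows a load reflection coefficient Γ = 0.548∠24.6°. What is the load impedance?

Z_L = Z_0·(1 + Γ)/(1 − Γ) = 50·(1.5 + j0.228)/(0.502 − j0.228)

Z_L ≈ 115 + j75.1 Ω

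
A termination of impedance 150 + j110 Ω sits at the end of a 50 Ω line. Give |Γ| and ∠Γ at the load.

Γ ≈ 0.651 ∠ 18.9°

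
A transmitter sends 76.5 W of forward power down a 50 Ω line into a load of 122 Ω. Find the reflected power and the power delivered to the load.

Γ = (122 − 50)/(122 + 50) = 0.419
|Γ|² = 0.175
P_refl = |Γ|²·P_inc = 13.4 W, P_del = (1 − |Γ|²)·P_inc = 63.1 W

P_reflected ≈ 13.4 W; P_delivered ≈ 63.1 W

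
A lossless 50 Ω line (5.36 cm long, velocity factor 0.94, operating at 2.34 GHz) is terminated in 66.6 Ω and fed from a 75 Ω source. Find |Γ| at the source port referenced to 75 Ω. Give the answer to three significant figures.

λ = v/f = 0.94·c / 2.34 GHz = 0.121 m
βl = 2π·l/λ = 2π × 0.445 = 160°
tan(βl) = -0.362
Z_in = Z_0·(Z_L + jZ_0·tanβl)/(Z_0 + jZ_L·tanβl) = 61.1 + j11.4 Ω
Γ_s = (Z_in − Z_s)/(Z_in + Z_s) = (-13.9 + j11.4)/(136 + j11.4), |Γ_s| = 0.131

|Γ| ≈ 0.131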